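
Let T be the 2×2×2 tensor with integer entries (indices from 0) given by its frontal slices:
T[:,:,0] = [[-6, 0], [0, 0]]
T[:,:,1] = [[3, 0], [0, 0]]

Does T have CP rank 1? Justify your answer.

If T = a (x) b (x) c then every fibre of T is a multiple of the corresponding factor, so read the factors off the fibres through the nonzero entry T[0,0,0] = -6.
The mode-1 fibre T[:,0,0] = [-6, 0] gives a = [1, 0] (primitive direction); the mode-2 fibre T[0,:,0] = [-6, 0] gives b = [1, 0]; then c[k] = T[0,0,k] / (a[0]·b[0]) = [-6, 3] / 1 = [-6, 3].
Expanding [1, 0] (x) [1, 0] (x) [-6, 3] reproduces all 8 entries of T, so T = [1, 0] (x) [1, 0] (x) [-6, 3] and rank(T) ≤ 1.
Equivalently every frontal slice T[:,:,k] is c[k] times the rank-1 matrix [1, 0] (x) [1, 0]. So T has rank 1 (it is nonzero).

Yes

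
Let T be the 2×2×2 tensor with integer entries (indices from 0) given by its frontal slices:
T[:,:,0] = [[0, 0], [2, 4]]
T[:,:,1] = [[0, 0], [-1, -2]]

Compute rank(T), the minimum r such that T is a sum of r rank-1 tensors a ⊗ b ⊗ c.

1

Lower bound: T ≠ 0 (e.g. T[1,0,0] = 2), so rank(T) ≥ 1.
Upper bound: the mode-1 fibre T[:,0,0] = [0, 2] gives a = [0, 1] (primitive direction); the mode-2 fibre T[1,:,0] = [2, 4] gives b = [1, 2]; then c[k] = T[1,0,k] / (a[1]·b[0]) = [2, -1] / 1 = [2, -1].
Expanding [0, 1] ⊗ [1, 2] ⊗ [2, -1] reproduces all 8 entries of T, so T = [0, 1] ⊗ [1, 2] ⊗ [2, -1] and rank(T) ≤ 1.
These bounds meet, so rank(T) = 1.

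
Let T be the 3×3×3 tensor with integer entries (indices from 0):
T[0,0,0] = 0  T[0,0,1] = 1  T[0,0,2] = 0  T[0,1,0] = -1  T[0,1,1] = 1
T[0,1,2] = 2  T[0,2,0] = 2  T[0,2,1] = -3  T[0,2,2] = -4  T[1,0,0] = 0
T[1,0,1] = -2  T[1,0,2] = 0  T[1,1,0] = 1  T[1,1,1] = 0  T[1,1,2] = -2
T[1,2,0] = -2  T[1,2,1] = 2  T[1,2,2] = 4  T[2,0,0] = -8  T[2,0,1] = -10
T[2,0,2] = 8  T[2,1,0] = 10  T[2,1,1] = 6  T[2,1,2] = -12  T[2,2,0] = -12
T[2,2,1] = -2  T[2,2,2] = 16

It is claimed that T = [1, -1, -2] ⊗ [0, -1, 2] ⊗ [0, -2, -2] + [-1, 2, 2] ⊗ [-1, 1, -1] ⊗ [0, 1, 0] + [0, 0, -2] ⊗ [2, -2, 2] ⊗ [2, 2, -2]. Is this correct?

No

Reconstruct entry (0,1,0) from the claimed factors: Σₗ aₗ[0]bₗ[1]cₗ[0] = (1)·(-1)·(0) + (-1)·(1)·(0) + (0)·(-2)·(2) = 0, but T[0,1,0] = -1. The claim is false.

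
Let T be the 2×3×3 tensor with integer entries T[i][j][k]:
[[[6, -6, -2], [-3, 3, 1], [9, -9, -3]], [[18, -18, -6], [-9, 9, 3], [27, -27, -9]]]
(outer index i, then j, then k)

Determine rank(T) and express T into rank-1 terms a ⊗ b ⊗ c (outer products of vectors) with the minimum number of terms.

rank(T) = 1

Lower bound: T ≠ 0 (e.g. T[0,0,0] = 6), so rank(T) ≥ 1.
Upper bound: if T = a ⊗ b ⊗ c then every fibre of T is a multiple of the corresponding factor, so read the factors off the fibres through the nonzero entry T[0,0,0] = 6.
The mode-1 fibre T[:,0,0] = [6, 18] gives a = [1, 3] (primitive direction); the mode-2 fibre T[0,:,0] = [6, -3, 9] gives b = [2, -1, 3]; then c[k] = T[0,0,k] / (a[0]·b[0]) = [6, -6, -2] / 2 = [3, -3, -1].
Expanding [1, 3] ⊗ [2, -1, 3] ⊗ [3, -3, -1] reproduces all 18 entries of T, so T = [1, 3] ⊗ [2, -1, 3] ⊗ [3, -3, -1] and rank(T) ≤ 1.
These bounds meet, so rank(T) = 1.
Check entry T[1,2,1] = -27: (3)·(3)·(-3) = -27.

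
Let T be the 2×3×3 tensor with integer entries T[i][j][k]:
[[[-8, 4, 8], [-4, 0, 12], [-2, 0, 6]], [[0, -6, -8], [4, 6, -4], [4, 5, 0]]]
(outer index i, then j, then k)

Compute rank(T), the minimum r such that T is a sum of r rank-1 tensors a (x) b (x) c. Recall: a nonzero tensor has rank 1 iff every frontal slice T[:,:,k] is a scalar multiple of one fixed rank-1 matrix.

Lower bound: in the mode-2 unfolding of T (rows indexed by j, columns by (i,k)) the 3×3 minor on rows j ∈ {0, 1, 2}, columns (i,k) ∈ {(0,0), (0,1), (1,0)} is det [[-8, 4, 0], [-4, 0, 4], [-2, 0, 4]] = 32 ≠ 0, so that unfolding has rank ≥ 3 and hence rank(T) ≥ 3 (CP rank is at least every unfolding rank, though it can be larger).
Upper bound: T is a sum of 3 rank-1 terms, T = [0, 1] (x) [1, -1, -1] (x) [-4, -4, -4] + [1, -1] (x) [0, 2, 1] (x) [2, -2, 2] + [2, -1] (x) [2, 2, 1] (x) [-2, 1, 2] (one valid choice — decompositions are not unique — normalised so each a, b is primitive with positive first nonzero entry; check it by expanding all entries), so rank(T) ≤ 3.
These bounds meet, so rank(T) = 3.

3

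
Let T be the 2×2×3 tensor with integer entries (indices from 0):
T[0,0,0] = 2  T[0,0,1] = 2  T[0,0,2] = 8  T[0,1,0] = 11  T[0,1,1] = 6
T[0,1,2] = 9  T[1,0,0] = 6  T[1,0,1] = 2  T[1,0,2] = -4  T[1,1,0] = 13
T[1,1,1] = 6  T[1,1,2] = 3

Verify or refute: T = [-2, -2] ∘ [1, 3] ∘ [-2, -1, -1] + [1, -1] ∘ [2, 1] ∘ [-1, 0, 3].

Yes

Reconstruct entrywise from the claimed factors. For example, T[0,1,1] = 6 and Σₗ aₗ[0]bₗ[1]cₗ[1] = (-2)·(3)·(-1) + (1)·(1)·(0) = 6; checking all 12 entries, every one matches. The claim holds.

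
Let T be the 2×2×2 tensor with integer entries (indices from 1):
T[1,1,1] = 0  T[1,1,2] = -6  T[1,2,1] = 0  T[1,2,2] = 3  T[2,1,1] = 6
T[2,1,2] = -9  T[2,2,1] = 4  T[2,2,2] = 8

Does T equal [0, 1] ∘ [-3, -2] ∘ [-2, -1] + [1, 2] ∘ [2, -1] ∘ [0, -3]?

Reconstruct entrywise from the claimed factors. For example, T[1,1,2] = -6 and Σₗ aₗ[1]bₗ[1]cₗ[2] = (0)·(-3)·(-1) + (1)·(2)·(-3) = -6; checking all 8 entries, every one matches. The claim holds.

Yes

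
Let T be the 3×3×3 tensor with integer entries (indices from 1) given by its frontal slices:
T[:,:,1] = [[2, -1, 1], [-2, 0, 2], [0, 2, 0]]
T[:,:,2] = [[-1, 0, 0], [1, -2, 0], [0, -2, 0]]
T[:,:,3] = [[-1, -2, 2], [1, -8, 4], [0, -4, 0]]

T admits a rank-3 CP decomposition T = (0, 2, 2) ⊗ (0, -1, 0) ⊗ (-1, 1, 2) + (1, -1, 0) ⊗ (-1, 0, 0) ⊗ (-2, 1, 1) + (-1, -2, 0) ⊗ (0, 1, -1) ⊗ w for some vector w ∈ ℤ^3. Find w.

Subtract the known terms from T to get the rank-1 residual R = (-1, -2, 0) ⊗ (0, 1, -1) ⊗ w, so R[i,j,k] = a[i]·b[j]·w[k]. Pick indices with nonzero a[1]·b[2] = (-1)·(1) = -1. Only the fibre through (1,2,·) is needed: R[1,2,:] = T[1,2,:] − Σₗ aₗ[1]bₗ[2]cₗ = [-1, 0, -2] − (0)·(-1)·(-1, 1, 2) − (1)·(0)·(-2, 1, 1) = [-1, 0, -2]. Then w[k] = R[1,2,k] / -1 for each k, giving w = [-1, 0, -2] / -1 = (1, 0, 2).

w = (1, 0, 2)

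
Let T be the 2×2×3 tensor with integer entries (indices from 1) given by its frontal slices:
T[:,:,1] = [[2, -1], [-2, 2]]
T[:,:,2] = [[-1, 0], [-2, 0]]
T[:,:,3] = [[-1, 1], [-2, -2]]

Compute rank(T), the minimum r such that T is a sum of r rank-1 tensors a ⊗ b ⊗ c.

3

Lower bound: in the mode-3 unfolding of T (rows indexed by k, columns by (i,j)) the 3×3 minor on rows k ∈ {1, 2, 3}, columns (i,j) ∈ {(1,1), (1,2), (2,1)} is det [[2, -1, -2], [-1, 0, -2], [-1, 1, -2]] = 6 ≠ 0, so that unfolding has rank ≥ 3 and hence rank(T) ≥ 3 (CP rank is at least every unfolding rank, though it can be larger).
Upper bound: T is a sum of 3 rank-1 terms, T = [0, 1] ⊗ [1, 0] ⊗ [2, -4, -4] + [1, -2] ⊗ [1, -1] ⊗ [0, 1, -1] + [1, -2] ⊗ [2, -1] ⊗ [1, -1, 0] (written with every a and b primitive with positive leading entry and the scale carried by c; CP decompositions are not unique, and this one is verified by expanding entrywise), so rank(T) ≤ 3.
These bounds meet, so rank(T) = 3.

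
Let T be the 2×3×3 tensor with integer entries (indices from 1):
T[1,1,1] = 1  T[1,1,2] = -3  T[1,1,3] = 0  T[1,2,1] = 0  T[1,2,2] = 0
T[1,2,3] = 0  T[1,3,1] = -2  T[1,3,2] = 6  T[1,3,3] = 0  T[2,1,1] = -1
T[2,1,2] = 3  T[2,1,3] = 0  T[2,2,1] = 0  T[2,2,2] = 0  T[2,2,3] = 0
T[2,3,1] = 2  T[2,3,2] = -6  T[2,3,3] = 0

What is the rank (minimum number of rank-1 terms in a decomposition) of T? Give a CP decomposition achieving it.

Lower bound: T ≠ 0 (e.g. T[1,1,1] = 1), so rank(T) ≥ 1.
Upper bound: if T = a (x) b (x) c then every fibre of T is a multiple of the corresponding factor, so read the factors off the fibres through the nonzero entry T[1,1,1] = 1.
The mode-1 fibre T[:,1,1] = [1, -1] gives a = [1, -1] (primitive direction); the mode-2 fibre T[1,:,1] = [1, 0, -2] gives b = [1, 0, -2]; then c[k] = T[1,1,k] / (a[1]·b[1]) = [1, -3, 0] / 1 = [1, -3, 0].
Expanding [1, -1] (x) [1, 0, -2] (x) [1, -3, 0] reproduces all 18 entries of T, so T = [1, -1] (x) [1, 0, -2] (x) [1, -3, 0] and rank(T) ≤ 1.
These bounds meet, so rank(T) = 1.
Check entry T[2,2,2] = 0: (-1)·(0)·(-3) = 0.

rank(T) = 1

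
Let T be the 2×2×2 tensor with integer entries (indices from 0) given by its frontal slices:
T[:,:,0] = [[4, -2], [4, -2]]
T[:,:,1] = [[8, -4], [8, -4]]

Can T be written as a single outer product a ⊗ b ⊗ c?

If T = a ⊗ b ⊗ c then every fibre of T is a multiple of the corresponding factor, so read the factors off the fibres through the nonzero entry T[0,0,0] = 4.
The mode-1 fibre T[:,0,0] = [4, 4] gives a = (1, 1) (primitive direction); the mode-2 fibre T[0,:,0] = [4, -2] gives b = (2, -1); then c[k] = T[0,0,k] / (a[0]·b[0]) = [4, 8] / 2 = (2, 4).
Expanding (1, 1) ⊗ (2, -1) ⊗ (2, 4) reproduces all 8 entries of T, so T = (1, 1) ⊗ (2, -1) ⊗ (2, 4) and rank(T) ≤ 1.
Equivalently every frontal slice T[:,:,k] is c[k] times the rank-1 matrix (1, 1) ⊗ (2, -1). So T has rank 1 (it is nonzero).

Yes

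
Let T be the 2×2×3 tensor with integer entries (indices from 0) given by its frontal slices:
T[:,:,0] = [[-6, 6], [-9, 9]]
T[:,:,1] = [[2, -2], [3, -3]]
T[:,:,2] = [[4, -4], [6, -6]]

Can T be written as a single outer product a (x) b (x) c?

The mode-1 fibre T[:,0,0] = [-6, -9] gives a = [2, 3] (primitive direction); the mode-2 fibre T[0,:,0] = [-6, 6] gives b = [1, -1]; then c[k] = T[0,0,k] / (a[0]·b[0]) = [-6, 2, 4] / 2 = [-3, 1, 2].
Expanding [2, 3] (x) [1, -1] (x) [-3, 1, 2] reproduces all 12 entries of T, so T = [2, 3] (x) [1, -1] (x) [-3, 1, 2] and rank(T) ≤ 1.
Equivalently every frontal slice T[:,:,k] is c[k] times the rank-1 matrix [2, 3] (x) [1, -1]. So T has rank 1 (it is nonzero).

Yes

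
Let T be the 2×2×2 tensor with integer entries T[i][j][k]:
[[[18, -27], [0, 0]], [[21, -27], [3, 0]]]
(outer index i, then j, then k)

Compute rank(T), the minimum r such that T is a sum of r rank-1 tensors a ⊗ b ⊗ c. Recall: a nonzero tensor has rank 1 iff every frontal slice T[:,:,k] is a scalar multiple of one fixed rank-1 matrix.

2

Lower bound: in the mode-3 unfolding of T (rows indexed by k, columns by (i,j)) the 2×2 minor on rows k ∈ {0, 1}, columns (i,j) ∈ {(0,0), (1,0)} is det [[18, 21], [-27, -27]] = 81 ≠ 0, so that unfolding has rank ≥ 2 and hence rank(T) ≥ 2 (CP rank is at least every unfolding rank, though it can be larger).
Upper bound: with S_k = T[:,:,k], the two rank-1 terms a₁b₁ᵀ, a₂b₂ᵀ are the rank-1 members of the pencil x·S₀ + y·S₁.
det(x·S₀ + y·S₁) is 54·x² − 81·xy = 27·(2·x − 3·y)(x), vanishing at (x:y) = (3:2) and (0:1).
M₁ = 3·S₀ + 2·S₁ = [[0, 0], [9, 9]] = 9·(0, 1)(1, 1)ᵀ and M₂ = S₁ = [[-27, 0], [-27, 0]] = (-27)·(1, 1)(1, 0)ᵀ, so take a₁ = (0, 1), b₁ = (1, 1), a₂ = (1, 1), b₂ = (1, 0).
Each slice is an integer combination of E₁ = a₁b₁ᵀ and E₂ = a₂b₂ᵀ: S₀ = 3·E₁ + 18·E₂, S₁ = −27·E₂; reading off coefficients, c₁ = (3, 0) and c₂ = (18, -27).
Hence T = (0, 1) ⊗ (1, 1) ⊗ (3, 0) + (1, 1) ⊗ (1, 0) ⊗ (18, -27), so rank(T) ≤ 2.
These bounds meet, so rank(T) = 2.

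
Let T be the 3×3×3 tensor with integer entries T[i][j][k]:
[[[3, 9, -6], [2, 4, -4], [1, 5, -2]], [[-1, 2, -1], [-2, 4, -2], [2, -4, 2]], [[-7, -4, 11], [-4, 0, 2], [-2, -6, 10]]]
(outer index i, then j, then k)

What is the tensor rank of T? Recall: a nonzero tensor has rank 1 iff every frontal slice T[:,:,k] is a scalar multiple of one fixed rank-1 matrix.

Lower bound: in the mode-1 unfolding of T (rows indexed by i, columns by (j,k)) the 3×3 minor on rows i ∈ {0, 1, 2}, columns (j,k) ∈ {(0,0), (0,1), (0,2)} is det [[3, 9, -6], [-1, 2, -1], [-7, -4, 11]] = 108 ≠ 0, so that unfolding has rank ≥ 3 and hence rank(T) ≥ 3 (CP rank is at least every unfolding rank, though it can be larger).
Upper bound: T is a sum of 3 rank-1 terms, T = [0, 1, 1] ∘ [1, 2, -2] ∘ [-1, 2, -1] + [1, 0, -1] ∘ [2, 1, 1] ∘ [2, 4, -4] + [1, 0, 2] ∘ [1, 0, 1] ∘ [-1, 1, 2] (one valid choice — decompositions are not unique — normalised so each a, b is primitive with positive first nonzero entry; check it by expanding all entries), so rank(T) ≤ 3.
These bounds meet, so rank(T) = 3.

3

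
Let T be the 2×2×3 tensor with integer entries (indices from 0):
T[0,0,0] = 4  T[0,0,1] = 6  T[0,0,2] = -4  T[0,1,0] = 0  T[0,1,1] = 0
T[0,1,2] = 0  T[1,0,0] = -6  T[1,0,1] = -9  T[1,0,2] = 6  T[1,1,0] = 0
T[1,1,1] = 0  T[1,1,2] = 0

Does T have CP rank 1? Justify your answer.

If T = a ∘ b ∘ c then every fibre of T is a multiple of the corresponding factor, so read the factors off the fibres through the nonzero entry T[0,0,0] = 4.
The mode-1 fibre T[:,0,0] = [4, -6] gives a = [2, -3] (primitive direction); the mode-2 fibre T[0,:,0] = [4, 0] gives b = [1, 0]; then c[k] = T[0,0,k] / (a[0]·b[0]) = [4, 6, -4] / 2 = [2, 3, -2].
Expanding [2, -3] ∘ [1, 0] ∘ [2, 3, -2] reproduces all 12 entries of T, so T = [2, -3] ∘ [1, 0] ∘ [2, 3, -2] and rank(T) ≤ 1.
Equivalently every frontal slice T[:,:,k] is c[k] times the rank-1 matrix [2, -3] ∘ [1, 0]. So T has rank 1 (it is nonzero).

Yes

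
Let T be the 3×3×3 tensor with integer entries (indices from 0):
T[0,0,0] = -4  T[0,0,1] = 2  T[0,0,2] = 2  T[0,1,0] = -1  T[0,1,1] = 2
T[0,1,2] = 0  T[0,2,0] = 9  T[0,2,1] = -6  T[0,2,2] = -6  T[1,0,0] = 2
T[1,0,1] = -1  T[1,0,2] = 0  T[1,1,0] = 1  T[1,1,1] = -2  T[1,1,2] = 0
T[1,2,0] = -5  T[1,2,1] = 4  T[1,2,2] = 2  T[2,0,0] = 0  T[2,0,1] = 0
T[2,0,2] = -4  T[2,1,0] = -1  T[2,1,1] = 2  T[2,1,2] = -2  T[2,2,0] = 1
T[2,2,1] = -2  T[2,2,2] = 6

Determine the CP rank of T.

Lower bound: the mode-3 unfolding of T (rows indexed by k, columns by (i,j) = (0,0), (0,1), (0,2), (1,0), (1,1), (1,2), (2,0), (2,1), (2,2)) is [[-4, -1, 9, 2, 1, -5, 0, -1, 1], [2, 2, -6, -1, -2, 4, 0, 2, -2], [2, 0, -6, 0, 0, 2, -4, -2, 6]].
There the 3×3 minor on rows k ∈ {0, 1, 2}, columns (i,j) ∈ {(0,0), (0,1), (0,2)} is det [[-4, -1, 9], [2, 2, -6], [2, 0, -6]] = 12 ≠ 0, so this unfolding has rank ≥ 3; CP rank is at least every unfolding rank, so rank(T) ≥ 3. (This is only a lower bound: in general the CP rank may exceed every unfolding rank, so we still need to exhibit 3 rank-1 terms summing to T.)
Upper bound: T is a sum of 3 rank-1 terms, T = [1, -1, 1] (x) [0, 1, -1] (x) [-1, 2, 2] + [1, -1, 2] (x) [1, 1, -2] (x) [0, 0, -2] + [2, -1, 0] (x) [1, 0, -2] (x) [-2, 1, 2] (written with every a and b primitive with positive leading entry and the scale carried by c; CP decompositions are not unique, and this one is verified by expanding entrywise), so rank(T) ≤ 3.
These bounds meet, so rank(T) = 3.
Check entry T[2,2,1] = -2: (1)·(-1)·(2) + (2)·(-2)·(0) + (0)·(-2)·(1) = -2.

3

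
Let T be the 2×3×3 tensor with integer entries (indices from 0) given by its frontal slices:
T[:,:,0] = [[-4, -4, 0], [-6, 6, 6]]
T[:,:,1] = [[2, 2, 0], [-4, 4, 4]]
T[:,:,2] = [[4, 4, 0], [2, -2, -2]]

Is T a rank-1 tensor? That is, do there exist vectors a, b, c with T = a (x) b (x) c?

No

The mode-2 unfolding of T (rows indexed by j, columns by (i,k) = (0,0), (0,1), (0,2), (1,0), (1,1), (1,2)) is [[-4, 2, 4, -6, -4, 2], [-4, 2, 4, 6, 4, -2], [0, 0, 0, 6, 4, -2]].
There the 2×2 minor on rows j ∈ {0, 1}, columns (i,k) ∈ {(0,0), (1,0)} is det [[-4, -6], [-4, 6]] = -48 ≠ 0, so this unfolding has rank ≥ 2; CP rank is at least every unfolding rank, so rank(T) ≥ 2.
In particular rank(T) ≥ 2 > 1, so T is not rank-1.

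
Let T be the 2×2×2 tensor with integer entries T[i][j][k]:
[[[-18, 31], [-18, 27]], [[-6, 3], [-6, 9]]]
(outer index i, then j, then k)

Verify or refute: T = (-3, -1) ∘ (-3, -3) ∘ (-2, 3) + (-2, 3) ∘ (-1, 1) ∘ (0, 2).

No

Reconstruct entry (0,1,1) from the claimed factors: Σₗ aₗ[0]bₗ[1]cₗ[1] = (-3)·(-3)·(3) + (-2)·(1)·(2) = 23, but T[0,1,1] = 27. The claim is false.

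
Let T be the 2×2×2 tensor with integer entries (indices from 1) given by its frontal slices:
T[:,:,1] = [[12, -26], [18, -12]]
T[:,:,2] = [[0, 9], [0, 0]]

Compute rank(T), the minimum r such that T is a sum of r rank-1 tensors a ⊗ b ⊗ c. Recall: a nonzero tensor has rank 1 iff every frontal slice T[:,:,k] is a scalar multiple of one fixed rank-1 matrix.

2

Lower bound: the mode-1 unfolding of T (rows indexed by i, columns by (j,k) = (1,1), (1,2), (2,1), (2,2)) is [[12, 0, -26, 9], [18, 0, -12, 0]].
There the 2×2 minor on rows i ∈ {1, 2}, columns (j,k) ∈ {(1,1), (2,1)} is det [[12, -26], [18, -12]] = 324 ≠ 0, so this unfolding has rank ≥ 2; CP rank is at least every unfolding rank, so rank(T) ≥ 2. (This is only a lower bound: in general the CP rank may exceed every unfolding rank, so we still need to exhibit 2 rank-1 terms summing to T.)
Upper bound — finding two terms. Write S_k = T[:,:,k] for the frontal slices: S₁ = [[12, -26], [18, -12]], S₂ = [[0, 9], [0, 0]].
If T = a₁ ⊗ b₁ ⊗ c₁ + a₂ ⊗ b₂ ⊗ c₂ then each S_k = c₁[k]·a₁b₁ᵀ + c₂[k]·a₂b₂ᵀ. S₁ and S₂ are linearly independent, so a₁b₁ᵀ and a₂b₂ᵀ must span the same plane of matrices: they are the rank-1 matrices of the form x·S₁ + y·S₂.
det(x·S₁ + y·S₂) is 324·x² − 162·xy = 162·(2·x − y)(x), vanishing at (x:y) = (1:2) and (0:1).
M₁ = S₁ + 2·S₂ = [[12, -8], [18, -12]] = 2·[2, 3][3, -2]ᵀ and M₂ = S₂ = [[0, 9], [0, 0]] = 9·[1, 0][0, 1]ᵀ, so take a₁ = [2, 3], b₁ = [3, -2], a₂ = [1, 0], b₂ = [0, 1].
Each slice is an integer combination of E₁ = a₁b₁ᵀ and E₂ = a₂b₂ᵀ: S₁ = 2·E₁ − 18·E₂, S₂ = 9·E₂; reading off coefficients, c₁ = [2, 0] and c₂ = [-18, 9].
Hence T = [2, 3] ⊗ [3, -2] ⊗ [2, 0] + [1, 0] ⊗ [0, 1] ⊗ [-18, 9], so rank(T) ≤ 2.
These bounds meet, so rank(T) = 2.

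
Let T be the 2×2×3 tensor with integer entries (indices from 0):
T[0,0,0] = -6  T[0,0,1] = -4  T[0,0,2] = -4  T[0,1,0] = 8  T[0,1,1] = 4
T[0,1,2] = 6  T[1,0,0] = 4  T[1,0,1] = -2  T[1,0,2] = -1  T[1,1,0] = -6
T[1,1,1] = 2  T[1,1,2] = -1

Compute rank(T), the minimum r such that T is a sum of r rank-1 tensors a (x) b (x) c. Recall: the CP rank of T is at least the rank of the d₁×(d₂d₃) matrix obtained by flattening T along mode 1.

3

Lower bound: the mode-3 unfolding of T (rows indexed by k, columns by (i,j) = (0,0), (0,1), (1,0), (1,1)) is [[-6, 8, 4, -6], [-4, 4, -2, 2], [-4, 6, -1, -1]].
There the 3×3 minor on rows k ∈ {0, 1, 2}, columns (i,j) ∈ {(0,0), (0,1), (1,0)} is det [[-6, 8, 4], [-4, 4, -2], [-4, 6, -1]] = -48 ≠ 0, so this unfolding has rank ≥ 3; CP rank is at least every unfolding rank, so rank(T) ≥ 3. (Flattening ranks never certify an upper bound on CP rank; for that we must actually write T with 3 rank-1 terms.)
Upper bound: T is a sum of 3 rank-1 terms, T = [0, 1] (x) [1, -1] (x) [0, -4, -4] + [1, -1] (x) [1, -2] (x) [-2, 0, -2] + [2, -1] (x) [1, -1] (x) [-2, -2, -1] (written with every a and b primitive with positive leading entry and the scale carried by c; CP decompositions are not unique, and this one is verified by expanding entrywise), so rank(T) ≤ 3.
These bounds meet, so rank(T) = 3.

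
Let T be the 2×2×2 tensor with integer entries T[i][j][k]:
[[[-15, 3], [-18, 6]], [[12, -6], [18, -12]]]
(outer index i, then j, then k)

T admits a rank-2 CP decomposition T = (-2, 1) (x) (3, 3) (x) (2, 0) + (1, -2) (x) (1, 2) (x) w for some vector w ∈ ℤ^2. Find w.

Subtract the known terms from T to get the rank-1 residual R = (1, -2) (x) (1, 2) (x) w, so R[i,j,k] = a[i]·b[j]·w[k]. Pick indices with nonzero a[0]·b[0] = (1)·(1) = 1. Only the fibre through (0,0,·) is needed: R[0,0,:] = T[0,0,:] − Σₗ aₗ[0]bₗ[0]cₗ = [-15, 3] − (-2)·(3)·(2, 0) = [-3, 3]. Then w[k] = R[0,0,k] / 1 for each k, giving w = [-3, 3] / 1 = (-3, 3).

w = (-3, 3)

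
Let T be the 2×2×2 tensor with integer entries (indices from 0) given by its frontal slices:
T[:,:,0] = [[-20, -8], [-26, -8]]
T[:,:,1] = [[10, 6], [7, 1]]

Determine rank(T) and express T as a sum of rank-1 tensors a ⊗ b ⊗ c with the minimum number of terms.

rank(T) = 2

Lower bound: the mode-2 unfolding of T (rows indexed by j, columns by (i,k) = (0,0), (0,1), (1,0), (1,1)) is [[-20, 10, -26, 7], [-8, 6, -8, 1]].
There the 2×2 minor on rows j ∈ {0, 1}, columns (i,k) ∈ {(0,0), (0,1)} is det [[-20, 10], [-8, 6]] = -40 ≠ 0, so this unfolding has rank ≥ 2; CP rank is at least every unfolding rank, so rank(T) ≥ 2. (Flattening ranks never certify an upper bound on CP rank; for that we must actually write T with 2 rank-1 terms.)
Upper bound — finding two terms. Write S_k = T[:,:,k] for the frontal slices: S₀ = [[-20, -8], [-26, -8]], S₁ = [[10, 6], [7, 1]].
If T = a₁ ⊗ b₁ ⊗ c₁ + a₂ ⊗ b₂ ⊗ c₂ then each S_k = c₁[k]·a₁b₁ᵀ + c₂[k]·a₂b₂ᵀ. S₀ and S₁ are linearly independent, so a₁b₁ᵀ and a₂b₂ᵀ must span the same plane of matrices: they are the rank-1 matrices of the form x·S₀ + y·S₁.
det(x·S₀ + y·S₁) is −48·x² + 112·xy − 32·y² = (-16)·(x − 2·y)(3·x − y), vanishing at (x:y) = (2:1) and (1:3).
M₁ = 2·S₀ + S₁ = [[-30, -10], [-45, -15]] = (-5)·[2, 3][3, 1]ᵀ and M₂ = S₀ + 3·S₁ = [[10, 10], [-5, -5]] = 5·[2, -1][1, 1]ᵀ, so take a₁ = [2, 3], b₁ = [3, 1], a₂ = [2, -1], b₂ = [1, 1].
Each slice is an integer combination of E₁ = a₁b₁ᵀ and E₂ = a₂b₂ᵀ: S₀ = −3·E₁ − E₂, S₁ = E₁ + 2·E₂; reading off coefficients, c₁ = [-3, 1] and c₂ = [-1, 2].
Hence T = [2, 3] ⊗ [3, 1] ⊗ [-3, 1] + [2, -1] ⊗ [1, 1] ⊗ [-1, 2], so rank(T) ≤ 2.
These bounds meet, so rank(T) = 2.
Check entry T[0,1,0] = -8: (2)·(1)·(-3) + (2)·(1)·(-1) = -8.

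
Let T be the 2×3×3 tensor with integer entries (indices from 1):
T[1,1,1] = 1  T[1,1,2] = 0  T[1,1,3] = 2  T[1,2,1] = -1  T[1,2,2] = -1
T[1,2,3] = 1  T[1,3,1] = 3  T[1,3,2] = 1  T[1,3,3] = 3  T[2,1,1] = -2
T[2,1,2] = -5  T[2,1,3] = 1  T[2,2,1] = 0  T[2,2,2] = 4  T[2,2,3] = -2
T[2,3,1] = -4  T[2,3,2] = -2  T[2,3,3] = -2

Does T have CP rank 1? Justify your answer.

No

The mode-2 unfolding of T (rows indexed by j, columns by (i,k) = (1,1), (1,2), (1,3), (2,1), (2,2), (2,3)) is [[1, 0, 2, -2, -5, 1], [-1, -1, 1, 0, 4, -2], [3, 1, 3, -4, -2, -2]].
There the 3×3 minor on rows j ∈ {1, 2, 3}, columns (i,k) ∈ {(1,1), (1,2), (2,2)} is det [[1, 0, -5], [-1, -1, 4], [3, 1, -2]] = -12 ≠ 0, so this unfolding has rank ≥ 3; CP rank is at least every unfolding rank, so rank(T) ≥ 3.
In particular rank(T) ≥ 3 > 1, so T is not rank-1.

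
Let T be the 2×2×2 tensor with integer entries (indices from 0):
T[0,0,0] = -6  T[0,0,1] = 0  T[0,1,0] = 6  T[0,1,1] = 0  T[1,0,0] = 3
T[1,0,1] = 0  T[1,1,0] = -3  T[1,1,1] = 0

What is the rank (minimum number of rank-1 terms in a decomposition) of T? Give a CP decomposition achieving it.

Lower bound: T ≠ 0 (e.g. T[0,0,0] = -6), so rank(T) ≥ 1.
Upper bound: the mode-1 fibre T[:,0,0] = [-6, 3] gives a = [2, -1] (primitive direction); the mode-2 fibre T[0,:,0] = [-6, 6] gives b = [1, -1]; then c[k] = T[0,0,k] / (a[0]·b[0]) = [-6, 0] / 2 = [-3, 0].
Expanding [2, -1] (x) [1, -1] (x) [-3, 0] reproduces all 8 entries of T, so T = [2, -1] (x) [1, -1] (x) [-3, 0] and rank(T) ≤ 1.
These bounds meet, so rank(T) = 1.

rank(T) = 1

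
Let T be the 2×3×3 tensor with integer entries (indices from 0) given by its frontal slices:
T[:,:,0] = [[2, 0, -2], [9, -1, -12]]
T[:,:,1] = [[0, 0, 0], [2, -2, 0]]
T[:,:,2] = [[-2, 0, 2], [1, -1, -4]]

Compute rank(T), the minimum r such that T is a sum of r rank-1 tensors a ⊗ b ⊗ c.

3

Lower bound: the mode-2 unfolding of T (rows indexed by j, columns by (i,k) = (0,0), (0,1), (0,2), (1,0), (1,1), (1,2)) is [[2, 0, -2, 9, 2, 1], [0, 0, 0, -1, -2, -1], [-2, 0, 2, -12, 0, -4]].
There the 3×3 minor on rows j ∈ {0, 1, 2}, columns (i,k) ∈ {(0,0), (1,0), (1,1)} is det [[2, 9, 2], [0, -1, -2], [-2, -12, 0]] = -16 ≠ 0, so this unfolding has rank ≥ 3; CP rank is at least every unfolding rank, so rank(T) ≥ 3. (Flattening ranks never certify an upper bound on CP rank; for that we must actually write T with 3 rank-1 terms.)
Upper bound: T is a sum of 3 rank-1 terms, T = [0, 1] ⊗ [1, -1, 0] ⊗ [1, 2, 1] + [0, 1] ⊗ [1, 0, -2] ⊗ [4, 0, 4] + [1, 2] ⊗ [1, 0, -1] ⊗ [2, 0, -2] (one valid choice — decompositions are not unique — normalised so each a, b is primitive with positive first nonzero entry; check it by expanding all entries), so rank(T) ≤ 3.
These bounds meet, so rank(T) = 3.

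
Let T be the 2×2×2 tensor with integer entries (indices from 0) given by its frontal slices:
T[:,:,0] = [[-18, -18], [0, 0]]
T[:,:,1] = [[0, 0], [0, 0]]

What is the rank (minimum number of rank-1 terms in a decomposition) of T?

1

Lower bound: T ≠ 0 (e.g. T[0,0,0] = -18), so rank(T) ≥ 1.
Upper bound: if T = a ⊗ b ⊗ c then every fibre of T is a multiple of the corresponding factor, so read the factors off the fibres through the nonzero entry T[0,0,0] = -18.
The mode-1 fibre T[:,0,0] = [-18, 0] gives a = [1, 0] (primitive direction); the mode-2 fibre T[0,:,0] = [-18, -18] gives b = [1, 1]; then c[k] = T[0,0,k] / (a[0]·b[0]) = [-18, 0] / 1 = [-18, 0].
Expanding [1, 0] ⊗ [1, 1] ⊗ [-18, 0] reproduces all 8 entries of T, so T = [1, 0] ⊗ [1, 1] ⊗ [-18, 0] and rank(T) ≤ 1.
These bounds meet, so rank(T) = 1.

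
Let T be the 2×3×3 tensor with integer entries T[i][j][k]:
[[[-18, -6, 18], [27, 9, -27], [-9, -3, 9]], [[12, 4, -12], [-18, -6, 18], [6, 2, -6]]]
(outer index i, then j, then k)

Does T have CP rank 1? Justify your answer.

If T = a (x) b (x) c then every fibre of T is a multiple of the corresponding factor, so read the factors off the fibres through the nonzero entry T[0,0,0] = -18.
The mode-1 fibre T[:,0,0] = [-18, 12] gives a = [3, -2] (primitive direction); the mode-2 fibre T[0,:,0] = [-18, 27, -9] gives b = [2, -3, 1]; then c[k] = T[0,0,k] / (a[0]·b[0]) = [-18, -6, 18] / 6 = [-3, -1, 3].
Expanding [3, -2] (x) [2, -3, 1] (x) [-3, -1, 3] reproduces all 18 entries of T, so T = [3, -2] (x) [2, -3, 1] (x) [-3, -1, 3] and rank(T) ≤ 1.
Equivalently every frontal slice T[:,:,k] is c[k] times the rank-1 matrix [3, -2] (x) [2, -3, 1]. So T has rank 1 (it is nonzero).

Yes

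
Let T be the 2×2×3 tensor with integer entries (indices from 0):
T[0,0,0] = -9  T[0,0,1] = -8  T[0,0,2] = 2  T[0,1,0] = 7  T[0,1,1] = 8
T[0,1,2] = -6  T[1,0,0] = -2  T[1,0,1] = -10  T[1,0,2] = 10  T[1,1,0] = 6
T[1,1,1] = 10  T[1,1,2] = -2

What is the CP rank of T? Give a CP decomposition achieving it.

rank(T) = 3

Lower bound: in the mode-3 unfolding of T (rows indexed by k, columns by (i,j)) the 3×3 minor on rows k ∈ {0, 1, 2}, columns (i,j) ∈ {(0,0), (0,1), (1,0)} is det [[-9, 7, -2], [-8, 8, -10], [2, -6, 10]] = 176 ≠ 0, so that unfolding has rank ≥ 3 and hence rank(T) ≥ 3 (CP rank is at least every unfolding rank, though it can be larger).
Upper bound: T is a sum of 3 rank-1 terms, T = [0, 1] ⊗ [1, -1] ⊗ [4, -2, 2] + [1, -2] ⊗ [1, 1] ⊗ [-1, 0, -2] + [1, 1] ⊗ [1, -1] ⊗ [-8, -8, 4] (one valid choice — decompositions are not unique — normalised so each a, b is primitive with positive first nonzero entry; check it by expanding all entries), so rank(T) ≤ 3.
These bounds meet, so rank(T) = 3.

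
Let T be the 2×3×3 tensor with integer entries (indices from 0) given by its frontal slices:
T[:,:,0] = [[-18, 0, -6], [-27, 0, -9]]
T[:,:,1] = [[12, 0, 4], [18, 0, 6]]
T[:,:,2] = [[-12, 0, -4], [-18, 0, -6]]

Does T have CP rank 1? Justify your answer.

Yes

The mode-1 fibre T[:,0,0] = [-18, -27] gives a = [2, 3] (primitive direction); the mode-2 fibre T[0,:,0] = [-18, 0, -6] gives b = [3, 0, 1]; then c[k] = T[0,0,k] / (a[0]·b[0]) = [-18, 12, -12] / 6 = [-3, 2, -2].
Expanding [2, 3] (x) [3, 0, 1] (x) [-3, 2, -2] reproduces all 18 entries of T, so T = [2, 3] (x) [3, 0, 1] (x) [-3, 2, -2] and rank(T) ≤ 1.
Equivalently every frontal slice T[:,:,k] is c[k] times the rank-1 matrix [2, 3] (x) [3, 0, 1]. So T has rank 1 (it is nonzero).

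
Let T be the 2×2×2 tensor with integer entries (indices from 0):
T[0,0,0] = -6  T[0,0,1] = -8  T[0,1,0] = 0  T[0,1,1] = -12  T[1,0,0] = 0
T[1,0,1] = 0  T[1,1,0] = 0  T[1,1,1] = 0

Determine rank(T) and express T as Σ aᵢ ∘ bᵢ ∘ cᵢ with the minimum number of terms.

Lower bound: in the mode-3 unfolding of T (rows indexed by k, columns by (i,j)) the 2×2 minor on rows k ∈ {0, 1}, columns (i,j) ∈ {(0,0), (0,1)} is det [[-6, 0], [-8, -12]] = 72 ≠ 0, so that unfolding has rank ≥ 2 and hence rank(T) ≥ 2 (CP rank is at least every unfolding rank, though it can be larger).
Upper bound: T[i,:,:] = a[i]·M for every slice, with a = [1, 0] and M = [[-6, -8], [0, -12]] (rows j, columns k).
Splitting M by its rows (j = 0, 1), M = [1, 0][-6, -8]ᵀ + [0, 1][0, -12]ᵀ.
Hence T = [1, 0] ∘ [1, 0] ∘ [-6, -8] + [1, 0] ∘ [0, 1] ∘ [0, -12], so rank(T) ≤ 2.
These bounds meet, so rank(T) = 2.

rank(T) = 2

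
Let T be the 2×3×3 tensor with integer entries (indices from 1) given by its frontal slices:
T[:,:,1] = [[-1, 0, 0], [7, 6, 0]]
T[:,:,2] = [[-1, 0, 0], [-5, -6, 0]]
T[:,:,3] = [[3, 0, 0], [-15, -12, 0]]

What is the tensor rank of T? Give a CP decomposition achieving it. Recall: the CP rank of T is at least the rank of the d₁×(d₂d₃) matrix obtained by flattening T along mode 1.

rank(T) = 2

Lower bound: the mode-3 unfolding of T (rows indexed by k, columns by (i,j) = (1,1), (1,2), (1,3), (2,1), (2,2), (2,3)) is [[-1, 0, 0, 7, 6, 0], [-1, 0, 0, -5, -6, 0], [3, 0, 0, -15, -12, 0]].
There the 2×2 minor on rows k ∈ {1, 2}, columns (i,j) ∈ {(1,1), (2,1)} is det [[-1, 7], [-1, -5]] = 12 ≠ 0, so this unfolding has rank ≥ 2; CP rank is at least every unfolding rank, so rank(T) ≥ 2. (This is only a lower bound: in general the CP rank may exceed every unfolding rank, so we still need to exhibit 2 rank-1 terms summing to T.)
Upper bound — finding two terms. Write S_k = T[:,:,k] for the frontal slices: S₁ = [[-1, 0, 0], [7, 6, 0]], S₂ = [[-1, 0, 0], [-5, -6, 0]], S₃ = [[3, 0, 0], [-15, -12, 0]].
If T = a₁ ∘ b₁ ∘ c₁ + a₂ ∘ b₂ ∘ c₂ then each S_k = c₁[k]·a₁b₁ᵀ + c₂[k]·a₂b₂ᵀ. S₁ and S₂ are linearly independent, so a₁b₁ᵀ and a₂b₂ᵀ must span the same plane of matrices: they are the rank-1 matrices of the form x·S₁ + y·S₂.
The 2×2 minor of x·S₁ + y·S₂ on rows {1,2}, columns {1,2} is −6·x² + 6·y² = (-6)·(x − y)(x + y), vanishing at (x:y) = (1:1) and (1:-1).
M₁ = S₁ + S₂ = [[-2, 0, 0], [2, 0, 0]] = (-2)·(1, -1)(1, 0, 0)ᵀ and M₂ = S₁ − S₂ = [[0, 0, 0], [12, 12, 0]] = 12·(0, 1)(1, 1, 0)ᵀ, so take a₁ = (1, -1), b₁ = (1, 0, 0), a₂ = (0, 1), b₂ = (1, 1, 0).
Each slice is an integer combination of E₁ = a₁b₁ᵀ and E₂ = a₂b₂ᵀ: S₁ = −E₁ + 6·E₂, S₂ = −E₁ − 6·E₂, S₃ = 3·E₁ − 12·E₂; reading off coefficients, c₁ = (-1, -1, 3) and c₂ = (6, -6, -12).
Hence T = (1, -1) ∘ (1, 0, 0) ∘ (-1, -1, 3) + (0, 1) ∘ (1, 1, 0) ∘ (6, -6, -12), so rank(T) ≤ 2.
These bounds meet, so rank(T) = 2.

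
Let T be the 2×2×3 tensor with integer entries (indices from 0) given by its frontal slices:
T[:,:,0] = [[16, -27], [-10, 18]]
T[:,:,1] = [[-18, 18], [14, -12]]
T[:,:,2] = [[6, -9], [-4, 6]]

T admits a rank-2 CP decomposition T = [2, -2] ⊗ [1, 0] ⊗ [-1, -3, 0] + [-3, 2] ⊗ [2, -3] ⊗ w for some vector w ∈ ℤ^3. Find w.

Subtract the known terms from T to get the rank-1 residual R = [-3, 2] ⊗ [2, -3] ⊗ w, so R[i,j,k] = a[i]·b[j]·w[k]. Pick indices with nonzero a[0]·b[0] = (-3)·(2) = -6. Only the fibre through (0,0,·) is needed: R[0,0,:] = T[0,0,:] − Σₗ aₗ[0]bₗ[0]cₗ = [16, -18, 6] − (2)·(1)·[-1, -3, 0] = [18, -12, 6]. Then w[k] = R[0,0,k] / -6 for each k, giving w = [18, -12, 6] / -6 = [-3, 2, -1].

w = [-3, 2, -1]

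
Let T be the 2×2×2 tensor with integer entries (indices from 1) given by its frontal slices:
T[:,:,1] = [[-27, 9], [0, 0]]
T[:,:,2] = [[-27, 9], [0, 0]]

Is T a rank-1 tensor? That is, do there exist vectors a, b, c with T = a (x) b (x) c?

The mode-1 fibre T[:,1,1] = [-27, 0] gives a = [1, 0] (primitive direction); the mode-2 fibre T[1,:,1] = [-27, 9] gives b = [3, -1]; then c[k] = T[1,1,k] / (a[1]·b[1]) = [-27, -27] / 3 = [-9, -9].
Expanding [1, 0] (x) [3, -1] (x) [-9, -9] reproduces all 8 entries of T, so T = [1, 0] (x) [3, -1] (x) [-9, -9] and rank(T) ≤ 1.
Equivalently every frontal slice T[:,:,k] is c[k] times the rank-1 matrix [1, 0] (x) [3, -1]. So T has rank 1 (it is nonzero).

Yes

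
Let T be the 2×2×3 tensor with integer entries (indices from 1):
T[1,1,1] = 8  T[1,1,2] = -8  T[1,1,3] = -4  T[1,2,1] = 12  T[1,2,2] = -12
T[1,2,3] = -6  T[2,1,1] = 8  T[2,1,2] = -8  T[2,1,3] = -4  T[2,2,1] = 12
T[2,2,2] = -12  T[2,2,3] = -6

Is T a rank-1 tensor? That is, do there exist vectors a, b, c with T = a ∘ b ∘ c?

Yes

If T = a ∘ b ∘ c then every fibre of T is a multiple of the corresponding factor, so read the factors off the fibres through the nonzero entry T[1,1,1] = 8.
The mode-1 fibre T[:,1,1] = [8, 8] gives a = [1, 1] (primitive direction); the mode-2 fibre T[1,:,1] = [8, 12] gives b = [2, 3]; then c[k] = T[1,1,k] / (a[1]·b[1]) = [8, -8, -4] / 2 = [4, -4, -2].
Expanding [1, 1] ∘ [2, 3] ∘ [4, -4, -2] reproduces all 12 entries of T, so T = [1, 1] ∘ [2, 3] ∘ [4, -4, -2] and rank(T) ≤ 1.
Equivalently every frontal slice T[:,:,k] is c[k] times the rank-1 matrix [1, 1] ∘ [2, 3]. So T has rank 1 (it is nonzero).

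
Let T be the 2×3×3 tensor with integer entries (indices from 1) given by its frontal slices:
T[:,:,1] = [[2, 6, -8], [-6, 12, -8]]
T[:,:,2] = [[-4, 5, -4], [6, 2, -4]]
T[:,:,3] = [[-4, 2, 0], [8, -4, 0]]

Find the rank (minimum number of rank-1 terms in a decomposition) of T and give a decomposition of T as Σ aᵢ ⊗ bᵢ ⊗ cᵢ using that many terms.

Lower bound: the mode-3 unfolding of T (rows indexed by k, columns by (i,j) = (1,1), (1,2), (1,3), (2,1), (2,2), (2,3)) is [[2, 6, -8, -6, 12, -8], [-4, 5, -4, 6, 2, -4], [-4, 2, 0, 8, -4, 0]].
There the 3×3 minor on rows k ∈ {1, 2, 3}, columns (i,j) ∈ {(1,1), (1,2), (1,3)} is det [[2, 6, -8], [-4, 5, -4], [-4, 2, 0]] = 16 ≠ 0, so this unfolding has rank ≥ 3; CP rank is at least every unfolding rank, so rank(T) ≥ 3. (Flattening ranks never certify an upper bound on CP rank; for that we must actually write T with 3 rank-1 terms.)
Upper bound: T is a sum of 3 rank-1 terms, T = [1, -2] ⊗ [2, -1, 0] ⊗ [2, -1, -2] + [1, -1] ⊗ [1, 0, 0] ⊗ [-2, -2, 0] + [1, 1] ⊗ [0, 1, -1] ⊗ [8, 4, 0] (written with every a and b primitive with positive leading entry and the scale carried by c; CP decompositions are not unique, and this one is verified by expanding entrywise), so rank(T) ≤ 3.
These bounds meet, so rank(T) = 3.
Check entry T[1,3,3] = 0: (1)·(0)·(-2) + (1)·(0)·(0) + (1)·(-1)·(0) = 0.

rank(T) = 3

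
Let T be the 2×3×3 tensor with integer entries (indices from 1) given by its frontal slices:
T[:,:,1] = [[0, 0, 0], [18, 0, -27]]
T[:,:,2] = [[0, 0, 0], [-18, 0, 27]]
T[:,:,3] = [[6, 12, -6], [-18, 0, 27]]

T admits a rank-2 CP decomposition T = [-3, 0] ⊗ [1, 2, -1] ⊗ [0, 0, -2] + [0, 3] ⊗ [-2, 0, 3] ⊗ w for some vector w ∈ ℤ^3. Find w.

Subtract the known terms from T to get the rank-1 residual R = [0, 3] ⊗ [-2, 0, 3] ⊗ w, so R[i,j,k] = a[i]·b[j]·w[k]. Pick indices with nonzero a[2]·b[1] = (3)·(-2) = -6. Only the fibre through (2,1,·) is needed: R[2,1,:] = T[2,1,:] − Σₗ aₗ[2]bₗ[1]cₗ = [18, -18, -18] − (0)·(1)·[0, 0, -2] = [18, -18, -18]. Then w[k] = R[2,1,k] / -6 for each k, giving w = [18, -18, -18] / -6 = [-3, 3, 3].

w = [-3, 3, 3]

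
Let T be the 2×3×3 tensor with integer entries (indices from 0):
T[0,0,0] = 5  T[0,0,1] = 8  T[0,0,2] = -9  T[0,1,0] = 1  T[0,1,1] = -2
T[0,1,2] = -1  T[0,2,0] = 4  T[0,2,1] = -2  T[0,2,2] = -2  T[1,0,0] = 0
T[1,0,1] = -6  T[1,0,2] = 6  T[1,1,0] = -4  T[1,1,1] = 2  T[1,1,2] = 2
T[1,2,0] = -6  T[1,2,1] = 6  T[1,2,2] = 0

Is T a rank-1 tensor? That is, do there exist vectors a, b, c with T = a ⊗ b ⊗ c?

No

The mode-3 unfolding of T (rows indexed by k, columns by (i,j) = (0,0), (0,1), (0,2), (1,0), (1,1), (1,2)) is [[5, 1, 4, 0, -4, -6], [8, -2, -2, -6, 2, 6], [-9, -1, -2, 6, 2, 0]].
There the 3×3 minor on rows k ∈ {0, 1, 2}, columns (i,j) ∈ {(0,0), (0,1), (0,2)} is det [[5, 1, 4], [8, -2, -2], [-9, -1, -2]] = -60 ≠ 0, so this unfolding has rank ≥ 3; CP rank is at least every unfolding rank, so rank(T) ≥ 3.
In particular rank(T) ≥ 3 > 1, so T is not rank-1.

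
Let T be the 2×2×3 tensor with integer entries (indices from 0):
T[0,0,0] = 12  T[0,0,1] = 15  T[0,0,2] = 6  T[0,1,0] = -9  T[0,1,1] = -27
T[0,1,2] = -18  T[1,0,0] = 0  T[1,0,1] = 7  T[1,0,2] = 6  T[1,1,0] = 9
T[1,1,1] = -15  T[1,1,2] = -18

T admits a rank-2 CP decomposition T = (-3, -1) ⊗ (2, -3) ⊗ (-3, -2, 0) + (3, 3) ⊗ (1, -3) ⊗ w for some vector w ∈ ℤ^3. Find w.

w = (-2, 1, 2)

Subtract the known terms from T to get the rank-1 residual R = (3, 3) ⊗ (1, -3) ⊗ w, so R[i,j,k] = a[i]·b[j]·w[k]. Pick indices with nonzero a[0]·b[0] = (3)·(1) = 3. Only the fibre through (0,0,·) is needed: R[0,0,:] = T[0,0,:] − Σₗ aₗ[0]bₗ[0]cₗ = [12, 15, 6] − (-3)·(2)·(-3, -2, 0) = [-6, 3, 6]. Then w[k] = R[0,0,k] / 3 for each k, giving w = [-6, 3, 6] / 3 = (-2, 1, 2).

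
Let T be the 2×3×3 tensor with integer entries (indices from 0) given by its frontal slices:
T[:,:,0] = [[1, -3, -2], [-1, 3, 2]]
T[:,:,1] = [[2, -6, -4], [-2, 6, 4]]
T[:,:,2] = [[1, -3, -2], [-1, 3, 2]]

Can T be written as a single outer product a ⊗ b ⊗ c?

If T = a ⊗ b ⊗ c then every fibre of T is a multiple of the corresponding factor, so read the factors off the fibres through the nonzero entry T[0,0,0] = 1.
The mode-1 fibre T[:,0,0] = [1, -1] gives a = [1, -1] (primitive direction); the mode-2 fibre T[0,:,0] = [1, -3, -2] gives b = [1, -3, -2]; then c[k] = T[0,0,k] / (a[0]·b[0]) = [1, 2, 1] / 1 = [1, 2, 1].
Expanding [1, -1] ⊗ [1, -3, -2] ⊗ [1, 2, 1] reproduces all 18 entries of T, so T = [1, -1] ⊗ [1, -3, -2] ⊗ [1, 2, 1] and rank(T) ≤ 1.
Equivalently every frontal slice T[:,:,k] is c[k] times the rank-1 matrix [1, -1] ⊗ [1, -3, -2]. So T has rank 1 (it is nonzero).

Yes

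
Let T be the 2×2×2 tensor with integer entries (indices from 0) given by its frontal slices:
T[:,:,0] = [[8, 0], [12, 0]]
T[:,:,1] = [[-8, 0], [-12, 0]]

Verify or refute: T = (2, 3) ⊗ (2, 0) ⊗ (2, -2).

Reconstruct entrywise from the claimed factors. For example, T[0,0,1] = -8 and Σₗ aₗ[0]bₗ[0]cₗ[1] = (2)·(2)·(-2) = -8; checking all 8 entries, every one matches. The claim holds.

Yes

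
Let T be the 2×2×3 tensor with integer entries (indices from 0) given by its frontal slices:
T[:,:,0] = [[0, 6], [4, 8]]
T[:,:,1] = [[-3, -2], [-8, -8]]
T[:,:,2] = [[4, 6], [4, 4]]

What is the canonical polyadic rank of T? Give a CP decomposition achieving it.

rank(T) = 3

Lower bound: the mode-3 unfolding of T (rows indexed by k, columns by (i,j) = (0,0), (0,1), (1,0), (1,1)) is [[0, 6, 4, 8], [-3, -2, -8, -8], [4, 6, 4, 4]].
There the 3×3 minor on rows k ∈ {0, 1, 2}, columns (i,j) ∈ {(0,0), (0,1), (1,0)} is det [[0, 6, 4], [-3, -2, -8], [4, 6, 4]] = -160 ≠ 0, so this unfolding has rank ≥ 3; CP rank is at least every unfolding rank, so rank(T) ≥ 3. (Flattening ranks never certify an upper bound on CP rank; for that we must actually write T with 3 rank-1 terms.)
Upper bound: T is a sum of 3 rank-1 terms, T = [1, 0] ⊗ [1, 2] ⊗ [-2, 1, 2] + [1, 2] ⊗ [1, 1] ⊗ [2, -4, 2] + [2, 1] ⊗ [0, 1] ⊗ [4, 0, 0] (written with every a and b primitive with positive leading entry and the scale carried by c; CP decompositions are not unique, and this one is verified by expanding entrywise), so rank(T) ≤ 3.
These bounds meet, so rank(T) = 3.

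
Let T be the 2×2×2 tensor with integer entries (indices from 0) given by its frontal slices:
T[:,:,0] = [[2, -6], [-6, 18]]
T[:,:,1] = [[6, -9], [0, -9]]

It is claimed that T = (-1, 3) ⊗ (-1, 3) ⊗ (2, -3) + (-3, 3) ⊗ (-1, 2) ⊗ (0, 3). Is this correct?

Yes

Reconstruct entrywise from the claimed factors. For example, T[0,1,1] = -9 and Σₗ aₗ[0]bₗ[1]cₗ[1] = (-1)·(3)·(-3) + (-3)·(2)·(3) = -9; checking all 8 entries, every one matches. The claim holds.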